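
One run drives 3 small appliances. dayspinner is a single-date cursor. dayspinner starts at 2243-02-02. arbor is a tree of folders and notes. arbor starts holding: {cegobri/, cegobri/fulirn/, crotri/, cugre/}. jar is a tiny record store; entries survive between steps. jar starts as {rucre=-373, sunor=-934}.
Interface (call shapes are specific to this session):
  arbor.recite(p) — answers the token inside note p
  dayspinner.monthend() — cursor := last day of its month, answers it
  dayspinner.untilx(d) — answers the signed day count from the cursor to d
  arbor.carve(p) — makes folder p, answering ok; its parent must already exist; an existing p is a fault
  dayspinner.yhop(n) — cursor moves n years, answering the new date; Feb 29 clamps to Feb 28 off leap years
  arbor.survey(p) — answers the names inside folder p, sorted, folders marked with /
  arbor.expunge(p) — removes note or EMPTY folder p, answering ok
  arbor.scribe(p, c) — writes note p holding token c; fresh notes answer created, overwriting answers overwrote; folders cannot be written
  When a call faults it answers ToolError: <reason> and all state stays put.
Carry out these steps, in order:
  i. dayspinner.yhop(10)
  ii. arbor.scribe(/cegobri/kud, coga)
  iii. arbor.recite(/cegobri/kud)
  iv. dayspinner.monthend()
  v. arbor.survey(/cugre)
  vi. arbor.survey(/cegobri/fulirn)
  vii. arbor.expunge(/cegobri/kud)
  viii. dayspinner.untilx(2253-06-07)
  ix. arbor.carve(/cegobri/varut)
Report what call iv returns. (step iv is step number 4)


Answer: 2253-02-28

Derivation:
Then dayspinner.yhop using n='10', — result: 2253-02-02.
I use arbor.scribe using p='/cegobri/kud', c='coga', → created.
Now I run arbor.recite using p='/cegobri/kud', → coga.
I try dayspinner.monthend, and observe 2253-02-28.
I call arbor.survey using p='/cugre', yielding [].
Now I run arbor.survey using p='/cegobri/fulirn', which returns [].
I invoke arbor.expunge using p='/cegobri/kud', and see ok.
Then dayspinner.untilx using d='2253-06-07', → 99.
Next I call arbor.carve using p='/cegobri/varut', and get ok.


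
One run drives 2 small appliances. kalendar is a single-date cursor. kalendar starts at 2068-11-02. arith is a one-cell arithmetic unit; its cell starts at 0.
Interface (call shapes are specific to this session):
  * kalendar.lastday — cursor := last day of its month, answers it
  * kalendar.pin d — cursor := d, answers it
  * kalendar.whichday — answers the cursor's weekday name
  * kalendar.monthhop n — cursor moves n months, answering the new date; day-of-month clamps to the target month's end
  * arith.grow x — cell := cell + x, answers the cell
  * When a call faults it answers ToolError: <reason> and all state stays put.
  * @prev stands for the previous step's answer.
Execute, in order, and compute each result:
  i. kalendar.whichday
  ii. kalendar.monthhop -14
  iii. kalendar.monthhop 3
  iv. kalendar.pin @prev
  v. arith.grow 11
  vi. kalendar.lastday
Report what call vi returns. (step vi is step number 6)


Answer: 2067-12-31

Derivation:
·→ whichday()
·← Friday
·→ monthhop(n='-14')
·← 2067-09-02
·→ monthhop(n='3')
·← 2067-12-02
·→ pin(d='@prev')
·← 2067-12-02
·→ grow(x='11')
·← 11
·→ lastday()
·← 2067-12-31


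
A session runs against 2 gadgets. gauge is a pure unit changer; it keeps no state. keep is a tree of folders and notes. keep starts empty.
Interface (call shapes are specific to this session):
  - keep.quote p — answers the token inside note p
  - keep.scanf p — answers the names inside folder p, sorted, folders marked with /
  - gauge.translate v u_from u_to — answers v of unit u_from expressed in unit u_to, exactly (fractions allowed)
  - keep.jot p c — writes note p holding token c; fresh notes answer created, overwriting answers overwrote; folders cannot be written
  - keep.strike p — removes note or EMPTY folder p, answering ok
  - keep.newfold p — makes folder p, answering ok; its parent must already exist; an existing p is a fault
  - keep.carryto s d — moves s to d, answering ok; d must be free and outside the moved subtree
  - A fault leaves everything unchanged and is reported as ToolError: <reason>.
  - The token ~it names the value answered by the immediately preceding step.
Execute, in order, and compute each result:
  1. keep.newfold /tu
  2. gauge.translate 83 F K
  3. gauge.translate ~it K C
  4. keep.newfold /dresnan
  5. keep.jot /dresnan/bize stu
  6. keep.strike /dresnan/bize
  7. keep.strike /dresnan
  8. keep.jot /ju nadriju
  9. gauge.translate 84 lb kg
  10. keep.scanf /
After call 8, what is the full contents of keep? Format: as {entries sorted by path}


CALL keep.newfold[p='/tu']
RET  ok
CALL gauge.translate[v='83'; u_from='F'; u_to='K']
RET  18089/60
CALL gauge.translate[v='~it'; u_from='K'; u_to='C']
RET  85/3
CALL keep.newfold[p='/dresnan']
RET  ok
CALL keep.jot[p='/dresnan/bize'; c='stu']
RET  created
CALL keep.strike[p='/dresnan/bize']
RET  ok
CALL keep.strike[p='/dresnan']
RET  ok
CALL keep.jot[p='/ju'; c='nadriju']
RET  created
CALL gauge.translate[v='84'; u_from='lb'; u_to='kg']
RET  952543977/25000000
CALL keep.scanf[p='/']
RET  [ju, tu/]

Answer: {ju=nadriju, tu/}


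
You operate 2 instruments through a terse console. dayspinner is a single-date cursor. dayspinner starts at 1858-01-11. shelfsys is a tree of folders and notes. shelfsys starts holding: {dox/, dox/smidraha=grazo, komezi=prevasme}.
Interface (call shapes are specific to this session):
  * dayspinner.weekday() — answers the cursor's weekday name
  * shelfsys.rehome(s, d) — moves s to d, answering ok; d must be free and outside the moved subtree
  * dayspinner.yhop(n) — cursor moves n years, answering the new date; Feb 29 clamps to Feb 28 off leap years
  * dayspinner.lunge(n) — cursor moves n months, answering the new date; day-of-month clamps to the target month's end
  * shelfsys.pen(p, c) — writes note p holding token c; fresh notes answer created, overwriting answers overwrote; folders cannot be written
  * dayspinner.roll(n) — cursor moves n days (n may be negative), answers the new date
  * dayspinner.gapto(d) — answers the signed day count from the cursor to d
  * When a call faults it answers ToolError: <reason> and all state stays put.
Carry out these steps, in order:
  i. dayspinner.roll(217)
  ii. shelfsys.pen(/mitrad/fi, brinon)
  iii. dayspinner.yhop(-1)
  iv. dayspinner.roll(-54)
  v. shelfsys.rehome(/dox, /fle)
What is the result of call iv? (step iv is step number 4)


# dayspinner.roll(n=217) -> 1858-08-16
# shelfsys.pen(p=/mitrad/fi, c=brinon) -> ToolError: no parent
# dayspinner.yhop(n=-1) -> 1857-08-16
# dayspinner.roll(n=-54) -> 1857-06-23
# shelfsys.rehome(s=/dox, d=/fle) -> ok

Answer: 1857-06-23


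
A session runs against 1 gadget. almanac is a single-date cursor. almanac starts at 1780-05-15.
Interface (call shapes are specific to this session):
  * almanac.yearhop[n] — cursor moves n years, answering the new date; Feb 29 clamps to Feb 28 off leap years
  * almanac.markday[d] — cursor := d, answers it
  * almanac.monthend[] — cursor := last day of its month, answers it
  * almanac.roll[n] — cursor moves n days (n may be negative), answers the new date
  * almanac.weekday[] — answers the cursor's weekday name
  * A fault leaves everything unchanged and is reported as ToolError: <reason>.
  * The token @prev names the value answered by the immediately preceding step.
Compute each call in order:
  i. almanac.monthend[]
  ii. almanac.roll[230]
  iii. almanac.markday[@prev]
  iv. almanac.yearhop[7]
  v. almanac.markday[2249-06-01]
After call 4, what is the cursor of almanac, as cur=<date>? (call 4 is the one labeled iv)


Act: almanac.monthend[]
Obs: 1780-05-31
Act: almanac.roll[n='230']
Obs: 1781-01-16
Act: almanac.markday[d='@prev']
Obs: 1781-01-16
Act: almanac.yearhop[n='7']
Obs: 1788-01-16
Act: almanac.markday[d='2249-06-01']
Obs: 2249-06-01

Answer: cur=1788-01-16


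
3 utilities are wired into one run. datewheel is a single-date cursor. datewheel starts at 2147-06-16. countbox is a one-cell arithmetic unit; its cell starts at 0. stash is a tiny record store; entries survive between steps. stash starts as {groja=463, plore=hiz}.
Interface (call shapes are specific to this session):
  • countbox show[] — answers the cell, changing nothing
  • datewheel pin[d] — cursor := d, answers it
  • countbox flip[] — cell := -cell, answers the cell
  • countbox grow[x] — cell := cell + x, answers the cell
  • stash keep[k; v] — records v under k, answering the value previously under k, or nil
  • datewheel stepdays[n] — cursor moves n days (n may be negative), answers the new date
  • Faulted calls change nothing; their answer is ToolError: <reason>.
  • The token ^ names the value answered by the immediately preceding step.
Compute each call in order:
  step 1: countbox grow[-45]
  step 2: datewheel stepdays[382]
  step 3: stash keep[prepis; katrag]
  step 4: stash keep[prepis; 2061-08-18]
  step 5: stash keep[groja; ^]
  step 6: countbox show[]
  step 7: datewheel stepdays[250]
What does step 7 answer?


Using countbox grow passing x: -45: -45.
Calling datewheel stepdays passing n: 382, — result: 2148-07-02.
I invoke stash keep passing k: prepis, v: katrag, yielding nil.
I call stash keep passing k: prepis, v: 2061-08-18, and see katrag.
Then stash keep passing k: groja, v: ^, → 463.
Next I call countbox show, which returns -45.
Invoking datewheel stepdays passing n: 250, and observe 2149-03-09.

Answer: 2149-03-09


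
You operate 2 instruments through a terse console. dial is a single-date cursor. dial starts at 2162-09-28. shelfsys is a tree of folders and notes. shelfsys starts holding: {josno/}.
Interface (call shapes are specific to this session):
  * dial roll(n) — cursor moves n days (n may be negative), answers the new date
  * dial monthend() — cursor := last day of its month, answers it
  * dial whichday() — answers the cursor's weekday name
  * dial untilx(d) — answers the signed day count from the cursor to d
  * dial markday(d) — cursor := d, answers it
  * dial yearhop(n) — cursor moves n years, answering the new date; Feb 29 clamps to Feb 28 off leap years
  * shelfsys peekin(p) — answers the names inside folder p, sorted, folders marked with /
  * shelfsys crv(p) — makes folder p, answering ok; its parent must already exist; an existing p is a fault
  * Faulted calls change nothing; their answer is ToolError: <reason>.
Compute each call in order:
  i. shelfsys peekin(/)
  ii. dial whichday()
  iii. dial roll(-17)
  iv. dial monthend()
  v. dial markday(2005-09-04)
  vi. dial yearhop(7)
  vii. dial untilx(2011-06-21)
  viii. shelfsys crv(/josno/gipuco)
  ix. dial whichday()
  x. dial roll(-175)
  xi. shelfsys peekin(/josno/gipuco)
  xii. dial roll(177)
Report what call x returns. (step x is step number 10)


% shelfsys peekin p: /
[out] [josno/]
% dial whichday
[out] Tuesday
% dial roll n: -17
[out] 2162-09-11
% dial monthend
[out] 2162-09-30
% dial markday d: 2005-09-04
[out] 2005-09-04
% dial yearhop n: 7
[out] 2012-09-04
% dial untilx d: 2011-06-21
[out] -441
% shelfsys crv p: /josno/gipuco
[out] ok
% dial whichday
[out] Tuesday
% dial roll n: -175
[out] 2012-03-13
% shelfsys peekin p: /josno/gipuco
[out] []
% dial roll n: 177
[out] 2012-09-06

Answer: 2012-03-13


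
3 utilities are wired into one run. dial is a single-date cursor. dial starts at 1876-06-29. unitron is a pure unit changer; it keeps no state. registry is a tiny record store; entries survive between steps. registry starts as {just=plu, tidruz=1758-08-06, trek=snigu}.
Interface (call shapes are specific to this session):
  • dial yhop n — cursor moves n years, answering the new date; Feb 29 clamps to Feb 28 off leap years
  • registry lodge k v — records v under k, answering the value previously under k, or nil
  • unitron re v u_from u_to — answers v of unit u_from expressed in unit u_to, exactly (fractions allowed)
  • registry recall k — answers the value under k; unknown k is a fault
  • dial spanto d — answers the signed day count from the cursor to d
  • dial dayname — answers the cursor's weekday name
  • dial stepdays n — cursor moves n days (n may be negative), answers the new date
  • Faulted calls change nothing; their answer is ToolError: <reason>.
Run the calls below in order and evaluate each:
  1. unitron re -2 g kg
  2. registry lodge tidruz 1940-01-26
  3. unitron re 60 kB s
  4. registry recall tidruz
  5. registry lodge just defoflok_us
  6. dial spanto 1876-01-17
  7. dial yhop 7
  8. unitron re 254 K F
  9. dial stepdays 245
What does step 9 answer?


Answer: 1884-02-29

Derivation:
Do: unitron re[v: -2; u_from: g; u_to: kg]
See: -1/500
Do: registry lodge[k: tidruz; v: 1940-01-26]
See: 1758-08-06
Do: unitron re[v: 60; u_from: kB; u_to: s]
See: ToolError: incompatible units
Do: registry recall[k: tidruz]
See: 1940-01-26
Do: registry lodge[k: just; v: defoflok_us]
See: plu
Do: dial spanto[d: 1876-01-17]
See: -164
Do: dial yhop[n: 7]
See: 1883-06-29
Do: unitron re[v: 254; u_from: K; u_to: F]
See: -247/100
Do: dial stepdays[n: 245]
See: 1884-02-29


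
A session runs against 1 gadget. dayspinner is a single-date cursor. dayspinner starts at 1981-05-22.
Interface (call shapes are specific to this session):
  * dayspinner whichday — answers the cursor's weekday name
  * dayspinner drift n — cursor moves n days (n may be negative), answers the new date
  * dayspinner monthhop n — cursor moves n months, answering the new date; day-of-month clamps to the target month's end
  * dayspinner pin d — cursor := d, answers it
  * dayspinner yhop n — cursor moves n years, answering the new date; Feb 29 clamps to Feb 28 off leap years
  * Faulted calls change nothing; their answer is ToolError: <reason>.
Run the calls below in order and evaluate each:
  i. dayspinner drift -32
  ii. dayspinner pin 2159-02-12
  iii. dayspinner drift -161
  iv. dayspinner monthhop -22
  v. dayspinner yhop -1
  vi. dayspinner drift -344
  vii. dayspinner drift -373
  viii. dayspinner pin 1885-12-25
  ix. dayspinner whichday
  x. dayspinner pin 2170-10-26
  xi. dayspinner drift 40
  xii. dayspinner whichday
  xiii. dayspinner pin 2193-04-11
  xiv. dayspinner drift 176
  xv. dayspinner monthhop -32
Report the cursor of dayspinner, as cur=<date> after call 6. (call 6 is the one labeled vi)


Answer: cur=2154-11-25

Derivation:
# 1. dayspinner drift(n→-32) : 1981-04-20
# 2. dayspinner pin(d→2159-02-12) : 2159-02-12
# 3. dayspinner drift(n→-161) : 2158-09-04
# 4. dayspinner monthhop(n→-22) : 2156-11-04
# 5. dayspinner yhop(n→-1) : 2155-11-04
# 6. dayspinner drift(n→-344) : 2154-11-25
# 7. dayspinner drift(n→-373) : 2153-11-17
# 8. dayspinner pin(d→1885-12-25) : 1885-12-25
# 9. dayspinner whichday() : Friday
# 10. dayspinner pin(d→2170-10-26) : 2170-10-26
# 11. dayspinner drift(n→40) : 2170-12-05
# 12. dayspinner whichday() : Wednesday
# 13. dayspinner pin(d→2193-04-11) : 2193-04-11
# 14. dayspinner drift(n→176) : 2193-10-04
# 15. dayspinner monthhop(n→-32) : 2191-02-04


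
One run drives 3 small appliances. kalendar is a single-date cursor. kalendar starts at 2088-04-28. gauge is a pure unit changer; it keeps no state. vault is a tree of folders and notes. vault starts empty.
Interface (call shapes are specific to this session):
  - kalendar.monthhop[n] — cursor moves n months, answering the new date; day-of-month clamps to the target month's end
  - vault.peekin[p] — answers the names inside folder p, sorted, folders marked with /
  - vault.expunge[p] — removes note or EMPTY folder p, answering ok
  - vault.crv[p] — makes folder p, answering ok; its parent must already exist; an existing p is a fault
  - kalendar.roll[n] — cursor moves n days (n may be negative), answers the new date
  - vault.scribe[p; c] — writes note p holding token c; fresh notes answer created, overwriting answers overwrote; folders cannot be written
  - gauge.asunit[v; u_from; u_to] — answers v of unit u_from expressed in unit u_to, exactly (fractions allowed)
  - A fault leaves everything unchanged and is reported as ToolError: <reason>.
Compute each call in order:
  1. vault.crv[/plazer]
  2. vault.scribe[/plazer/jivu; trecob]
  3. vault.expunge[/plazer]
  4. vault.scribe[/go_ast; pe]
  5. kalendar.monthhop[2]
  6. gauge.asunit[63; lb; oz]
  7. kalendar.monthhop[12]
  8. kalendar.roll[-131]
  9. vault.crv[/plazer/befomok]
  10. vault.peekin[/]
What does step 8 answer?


Next I call vault.crv(p→/plazer), yielding ok.
I call vault.scribe(p→/plazer/jivu, c→trecob): created.
I call vault.expunge(p→/plazer), giving ToolError: not empty.
Invoking vault.scribe(p→/go_ast, c→pe), and see created.
Next I call kalendar.monthhop(n→2), which returns 2088-06-28.
Using gauge.asunit(v→63, u_from→lb, u_to→oz): 1008.
Calling kalendar.monthhop(n→12), which returns 2089-06-28.
Now I run kalendar.roll(n→-131), and observe 2089-02-17.
Using vault.crv(p→/plazer/befomok), and get ok.
I run vault.peekin(p→/), yielding [go_ast, plazer/].

Answer: 2089-02-17


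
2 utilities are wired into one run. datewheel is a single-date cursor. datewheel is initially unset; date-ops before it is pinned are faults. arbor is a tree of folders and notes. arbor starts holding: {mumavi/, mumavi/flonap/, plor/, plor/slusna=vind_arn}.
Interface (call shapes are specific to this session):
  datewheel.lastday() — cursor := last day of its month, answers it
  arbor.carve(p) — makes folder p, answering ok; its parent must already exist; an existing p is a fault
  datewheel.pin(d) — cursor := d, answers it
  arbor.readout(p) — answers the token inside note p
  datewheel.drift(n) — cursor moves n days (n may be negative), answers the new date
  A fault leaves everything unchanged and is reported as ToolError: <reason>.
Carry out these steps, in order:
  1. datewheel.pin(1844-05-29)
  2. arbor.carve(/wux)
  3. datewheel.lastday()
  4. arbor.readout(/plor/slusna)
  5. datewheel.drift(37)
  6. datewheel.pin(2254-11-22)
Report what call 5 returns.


Answer: 1844-07-07

Derivation:
! 1. datewheel.pin(d='1844-05-29') == 1844-05-29
! 2. arbor.carve(p='/wux') == ok
! 3. datewheel.lastday() == 1844-05-31
! 4. arbor.readout(p='/plor/slusna') == vind_arn
! 5. datewheel.drift(n='37') == 1844-07-07
! 6. datewheel.pin(d='2254-11-22') == 2254-11-22


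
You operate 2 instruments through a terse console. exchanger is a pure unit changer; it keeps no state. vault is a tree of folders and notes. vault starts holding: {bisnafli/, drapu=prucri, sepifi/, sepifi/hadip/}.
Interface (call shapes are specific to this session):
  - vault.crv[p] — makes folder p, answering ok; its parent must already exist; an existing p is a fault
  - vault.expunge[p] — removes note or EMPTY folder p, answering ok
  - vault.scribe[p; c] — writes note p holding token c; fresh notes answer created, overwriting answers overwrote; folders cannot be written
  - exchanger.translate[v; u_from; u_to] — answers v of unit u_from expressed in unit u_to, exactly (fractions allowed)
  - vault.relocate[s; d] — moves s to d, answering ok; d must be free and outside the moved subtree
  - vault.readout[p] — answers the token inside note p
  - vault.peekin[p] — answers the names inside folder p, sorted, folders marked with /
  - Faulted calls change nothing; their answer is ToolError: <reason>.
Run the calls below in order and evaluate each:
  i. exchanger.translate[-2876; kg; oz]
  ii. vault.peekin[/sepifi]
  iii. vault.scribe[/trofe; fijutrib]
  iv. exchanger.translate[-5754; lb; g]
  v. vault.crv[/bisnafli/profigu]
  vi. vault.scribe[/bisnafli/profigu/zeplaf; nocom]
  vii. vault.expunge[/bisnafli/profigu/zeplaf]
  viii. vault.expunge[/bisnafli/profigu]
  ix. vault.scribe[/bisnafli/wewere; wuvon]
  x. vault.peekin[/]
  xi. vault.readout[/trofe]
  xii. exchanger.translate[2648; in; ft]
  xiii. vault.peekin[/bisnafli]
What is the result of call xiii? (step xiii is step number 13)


Answer: [wewere]

Derivation:
Act: translate[v→-2876; u_from→kg; u_to→oz]
Obs: -4601600000000/45359237
Act: peekin[p→/sepifi]
Obs: [hadip/]
Act: scribe[p→/trofe; c→fijutrib]
Obs: created
Act: translate[v→-5754; u_from→lb; u_to→g]
Obs: -130498524849/50000
Act: crv[p→/bisnafli/profigu]
Obs: ok
Act: scribe[p→/bisnafli/profigu/zeplaf; c→nocom]
Obs: created
Act: expunge[p→/bisnafli/profigu/zeplaf]
Obs: ok
Act: expunge[p→/bisnafli/profigu]
Obs: ok
Act: scribe[p→/bisnafli/wewere; c→wuvon]
Obs: created
Act: peekin[p→/]
Obs: [bisnafli/, drapu, sepifi/, trofe]
Act: readout[p→/trofe]
Obs: fijutrib
Act: translate[v→2648; u_from→in; u_to→ft]
Obs: 662/3
Act: peekin[p→/bisnafli]
Obs: [wewere]


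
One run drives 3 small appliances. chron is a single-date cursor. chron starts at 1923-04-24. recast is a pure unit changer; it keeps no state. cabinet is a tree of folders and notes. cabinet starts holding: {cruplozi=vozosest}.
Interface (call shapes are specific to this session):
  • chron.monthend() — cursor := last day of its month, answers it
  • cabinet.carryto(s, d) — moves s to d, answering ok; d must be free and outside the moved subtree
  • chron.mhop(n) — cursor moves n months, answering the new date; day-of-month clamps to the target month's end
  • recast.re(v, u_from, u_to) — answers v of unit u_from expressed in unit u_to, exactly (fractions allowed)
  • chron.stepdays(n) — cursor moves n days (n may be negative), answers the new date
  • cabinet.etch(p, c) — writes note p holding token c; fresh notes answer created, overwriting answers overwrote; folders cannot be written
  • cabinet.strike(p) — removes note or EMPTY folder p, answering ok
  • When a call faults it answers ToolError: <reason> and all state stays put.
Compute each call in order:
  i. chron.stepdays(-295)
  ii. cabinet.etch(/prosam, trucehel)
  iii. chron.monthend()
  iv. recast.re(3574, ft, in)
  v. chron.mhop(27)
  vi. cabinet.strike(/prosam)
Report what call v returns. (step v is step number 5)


Answer: 1924-10-31

Derivation:
;; chron.stepdays(n='-295') ~> 1922-07-03
;; cabinet.etch(p='/prosam', c='trucehel') ~> created
;; chron.monthend() ~> 1922-07-31
;; recast.re(v='3574', u_from='ft', u_to='in') ~> 42888
;; chron.mhop(n='27') ~> 1924-10-31
;; cabinet.strike(p='/prosam') ~> ok


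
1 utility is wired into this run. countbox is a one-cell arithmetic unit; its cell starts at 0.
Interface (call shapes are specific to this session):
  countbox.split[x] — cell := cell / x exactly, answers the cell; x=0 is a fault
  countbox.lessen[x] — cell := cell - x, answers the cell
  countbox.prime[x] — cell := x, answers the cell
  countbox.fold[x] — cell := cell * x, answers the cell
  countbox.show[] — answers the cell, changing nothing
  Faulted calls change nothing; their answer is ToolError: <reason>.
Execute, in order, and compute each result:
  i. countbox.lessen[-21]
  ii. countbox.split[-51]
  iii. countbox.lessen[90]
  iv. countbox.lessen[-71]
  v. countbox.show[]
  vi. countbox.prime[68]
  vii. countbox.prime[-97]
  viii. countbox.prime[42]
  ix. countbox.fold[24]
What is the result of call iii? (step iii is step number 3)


Answer: -1537/17

Derivation:
# 1. countbox.lessen(x: -21) -> 21
# 2. countbox.split(x: -51) -> -7/17
# 3. countbox.lessen(x: 90) -> -1537/17
# 4. countbox.lessen(x: -71) -> -330/17
# 5. countbox.show() -> -330/17
# 6. countbox.prime(x: 68) -> 68
# 7. countbox.prime(x: -97) -> -97
# 8. countbox.prime(x: 42) -> 42
# 9. countbox.fold(x: 24) -> 1008


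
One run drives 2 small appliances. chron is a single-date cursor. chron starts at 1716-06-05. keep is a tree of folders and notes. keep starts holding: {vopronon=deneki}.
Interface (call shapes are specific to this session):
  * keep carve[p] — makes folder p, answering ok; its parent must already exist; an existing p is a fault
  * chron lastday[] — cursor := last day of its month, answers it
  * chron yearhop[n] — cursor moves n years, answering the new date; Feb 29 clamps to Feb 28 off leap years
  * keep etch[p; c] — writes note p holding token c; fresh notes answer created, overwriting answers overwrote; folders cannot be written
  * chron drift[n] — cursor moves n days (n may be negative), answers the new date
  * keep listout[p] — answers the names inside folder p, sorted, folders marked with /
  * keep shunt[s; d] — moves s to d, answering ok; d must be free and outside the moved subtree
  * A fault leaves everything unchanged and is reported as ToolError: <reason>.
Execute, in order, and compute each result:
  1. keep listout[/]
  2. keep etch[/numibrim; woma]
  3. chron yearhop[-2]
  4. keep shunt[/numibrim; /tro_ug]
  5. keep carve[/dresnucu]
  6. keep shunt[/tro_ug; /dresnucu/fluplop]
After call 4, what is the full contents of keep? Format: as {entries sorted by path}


Answer: {tro_ug=woma, vopronon=deneki}

Derivation:
$ keep listout p: /
  [vopronon]
$ keep etch p: /numibrim c: woma
  created
$ chron yearhop n: -2
  1714-06-05
$ keep shunt s: /numibrim d: /tro_ug
  ok
$ keep carve p: /dresnucu
  ok
$ keep shunt s: /tro_ug d: /dresnucu/fluplop
  ok


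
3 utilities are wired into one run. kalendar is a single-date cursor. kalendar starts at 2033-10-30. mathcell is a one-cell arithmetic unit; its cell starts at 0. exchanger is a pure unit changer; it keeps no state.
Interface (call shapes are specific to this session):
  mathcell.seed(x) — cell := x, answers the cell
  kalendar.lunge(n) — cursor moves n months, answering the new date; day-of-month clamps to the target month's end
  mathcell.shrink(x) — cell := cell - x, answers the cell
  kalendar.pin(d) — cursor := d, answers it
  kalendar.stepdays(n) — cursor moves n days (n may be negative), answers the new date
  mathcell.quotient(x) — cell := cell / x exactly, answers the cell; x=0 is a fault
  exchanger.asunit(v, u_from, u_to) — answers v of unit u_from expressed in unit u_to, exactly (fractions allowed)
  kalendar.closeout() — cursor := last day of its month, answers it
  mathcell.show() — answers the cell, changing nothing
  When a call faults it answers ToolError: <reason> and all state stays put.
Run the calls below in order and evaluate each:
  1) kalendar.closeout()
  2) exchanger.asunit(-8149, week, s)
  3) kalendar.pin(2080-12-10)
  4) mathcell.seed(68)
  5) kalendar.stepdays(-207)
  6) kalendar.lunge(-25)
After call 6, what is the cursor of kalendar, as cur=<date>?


Using kalendar.closeout, yielding 2033-10-31.
Next I call exchanger.asunit using -8149, week, s, yielding -4928515200.
I call kalendar.pin using 2080-12-10, — result: 2080-12-10.
Next I call mathcell.seed using 68, and see 68.
I use kalendar.stepdays using -207, and observe 2080-05-17.
Now I run kalendar.lunge using -25: 2078-04-17.

Answer: cur=2078-04-17


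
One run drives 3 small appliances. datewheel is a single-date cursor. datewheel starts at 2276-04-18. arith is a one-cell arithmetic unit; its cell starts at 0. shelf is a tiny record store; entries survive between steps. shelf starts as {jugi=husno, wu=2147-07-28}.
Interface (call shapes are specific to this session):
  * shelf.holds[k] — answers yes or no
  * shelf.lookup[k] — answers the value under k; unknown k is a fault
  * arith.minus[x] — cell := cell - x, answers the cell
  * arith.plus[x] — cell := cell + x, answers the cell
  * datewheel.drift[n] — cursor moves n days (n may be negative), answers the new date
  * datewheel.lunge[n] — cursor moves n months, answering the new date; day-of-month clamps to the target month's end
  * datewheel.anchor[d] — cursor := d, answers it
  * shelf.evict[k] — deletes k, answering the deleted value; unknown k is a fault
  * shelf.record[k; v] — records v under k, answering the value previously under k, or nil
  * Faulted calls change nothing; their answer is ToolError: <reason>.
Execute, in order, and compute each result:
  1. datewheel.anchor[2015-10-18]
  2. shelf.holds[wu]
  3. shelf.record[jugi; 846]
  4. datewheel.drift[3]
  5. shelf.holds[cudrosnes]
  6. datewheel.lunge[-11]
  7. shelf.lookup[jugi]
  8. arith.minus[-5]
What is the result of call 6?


Answer: 2014-11-21

Derivation:
I call datewheel.anchor with d→2015-10-18, and see 2015-10-18.
Next I call shelf.holds with k→wu, → yes.
Next I call shelf.record with k→jugi, v→846, yielding husno.
Calling datewheel.drift with n→3: 2015-10-21.
I use shelf.holds with k→cudrosnes, — result: no.
Next I call datewheel.lunge with n→-11, giving 2014-11-21.
Then shelf.lookup with k→jugi, giving 846.
Next I call arith.minus with x→-5, giving 5.


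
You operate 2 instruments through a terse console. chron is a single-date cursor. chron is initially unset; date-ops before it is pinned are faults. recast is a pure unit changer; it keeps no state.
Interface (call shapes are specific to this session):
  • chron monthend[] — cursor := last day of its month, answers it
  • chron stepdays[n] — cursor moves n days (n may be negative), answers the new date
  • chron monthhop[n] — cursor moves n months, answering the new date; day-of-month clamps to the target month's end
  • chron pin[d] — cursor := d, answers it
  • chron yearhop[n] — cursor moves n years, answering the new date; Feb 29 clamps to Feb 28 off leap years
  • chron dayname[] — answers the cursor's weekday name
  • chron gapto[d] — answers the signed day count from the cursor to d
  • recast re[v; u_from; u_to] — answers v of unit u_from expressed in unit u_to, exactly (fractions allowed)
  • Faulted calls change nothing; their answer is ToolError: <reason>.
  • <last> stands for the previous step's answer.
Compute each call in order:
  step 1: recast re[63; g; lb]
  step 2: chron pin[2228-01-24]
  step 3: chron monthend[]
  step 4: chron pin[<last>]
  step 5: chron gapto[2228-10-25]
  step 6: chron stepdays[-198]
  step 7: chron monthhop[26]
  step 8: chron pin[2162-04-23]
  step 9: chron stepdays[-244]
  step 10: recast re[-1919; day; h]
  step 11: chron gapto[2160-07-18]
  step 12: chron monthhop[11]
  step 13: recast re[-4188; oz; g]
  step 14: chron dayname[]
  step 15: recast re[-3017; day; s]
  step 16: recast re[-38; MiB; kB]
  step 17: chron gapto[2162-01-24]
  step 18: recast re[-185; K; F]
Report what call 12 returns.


Answer: 2162-07-22

Derivation:
> recast re v: 63 u_from: g u_to: lb
[out] 900000/6479891
> chron pin d: 2228-01-24
[out] 2228-01-24
> chron monthend
[out] 2228-01-31
> chron pin d: <last>
[out] 2228-01-31
> chron gapto d: 2228-10-25
[out] 268
> chron stepdays n: -198
[out] 2227-07-17
> chron monthhop n: 26
[out] 2229-09-17
> chron pin d: 2162-04-23
[out] 2162-04-23
> chron stepdays n: -244
[out] 2161-08-22
> recast re v: -1919 u_from: day u_to: h
[out] -46056
> chron gapto d: 2160-07-18
[out] -400
> chron monthhop n: 11
[out] 2162-07-22
> recast re v: -4188 u_from: oz u_to: g
[out] -47491121139/400000
> chron dayname
[out] Thursday
> recast re v: -3017 u_from: day u_to: s
[out] -260668800
> recast re v: -38 u_from: MiB u_to: kB
[out] -4980736/125
> chron gapto d: 2162-01-24
[out] -179
> recast re v: -185 u_from: K u_to: F
[out] -79267/100


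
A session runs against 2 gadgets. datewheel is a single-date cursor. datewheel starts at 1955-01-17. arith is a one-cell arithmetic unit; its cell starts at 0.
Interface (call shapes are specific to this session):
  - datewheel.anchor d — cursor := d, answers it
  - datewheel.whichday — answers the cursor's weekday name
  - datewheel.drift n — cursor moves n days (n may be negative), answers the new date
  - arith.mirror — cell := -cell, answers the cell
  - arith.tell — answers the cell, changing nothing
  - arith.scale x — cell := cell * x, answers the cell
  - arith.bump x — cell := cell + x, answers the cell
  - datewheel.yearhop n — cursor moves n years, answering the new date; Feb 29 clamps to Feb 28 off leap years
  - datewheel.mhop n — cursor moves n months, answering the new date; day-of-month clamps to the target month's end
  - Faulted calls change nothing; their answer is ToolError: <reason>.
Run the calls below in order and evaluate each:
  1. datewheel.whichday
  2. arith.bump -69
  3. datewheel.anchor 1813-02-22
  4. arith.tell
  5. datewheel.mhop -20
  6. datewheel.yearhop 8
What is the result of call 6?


Using datewheel.whichday, which returns Monday.
I invoke arith.bump on x='-69': -69.
Calling datewheel.anchor on d='1813-02-22', which returns 1813-02-22.
I try arith.tell: -69.
I call datewheel.mhop on n='-20', giving 1811-06-22.
I call datewheel.yearhop on n='8', yielding 1819-06-22.

Answer: 1819-06-22


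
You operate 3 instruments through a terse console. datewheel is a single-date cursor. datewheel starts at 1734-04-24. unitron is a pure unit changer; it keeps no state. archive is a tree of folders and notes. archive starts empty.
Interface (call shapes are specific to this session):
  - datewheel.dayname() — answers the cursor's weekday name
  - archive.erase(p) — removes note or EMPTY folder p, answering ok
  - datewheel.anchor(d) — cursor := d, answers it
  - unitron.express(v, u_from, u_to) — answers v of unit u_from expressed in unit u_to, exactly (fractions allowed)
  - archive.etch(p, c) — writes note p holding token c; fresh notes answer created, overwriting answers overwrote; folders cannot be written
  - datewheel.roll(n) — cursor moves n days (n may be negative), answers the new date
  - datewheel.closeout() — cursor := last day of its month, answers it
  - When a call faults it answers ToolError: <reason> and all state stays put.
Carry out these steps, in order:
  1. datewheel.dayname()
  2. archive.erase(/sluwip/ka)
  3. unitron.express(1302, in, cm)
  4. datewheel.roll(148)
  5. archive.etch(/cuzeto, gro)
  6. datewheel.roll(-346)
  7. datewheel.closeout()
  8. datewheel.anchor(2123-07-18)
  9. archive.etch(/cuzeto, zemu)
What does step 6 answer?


Answer: 1733-10-08

Derivation:
I call datewheel.dayname(), and see Saturday.
Then archive.erase on p='/sluwip/ka', and observe ToolError: not found.
Next I call unitron.express on v='1302', u_from='in', u_to='cm', → 82677/25.
Calling datewheel.roll on n='148', yielding 1734-09-19.
I use archive.etch on p='/cuzeto', c='gro', and observe created.
Invoking datewheel.roll on n='-346', and see 1733-10-08.
I invoke datewheel.closeout, and observe 1733-10-31.
Then datewheel.anchor on d='2123-07-18', → 2123-07-18.
Invoking archive.etch on p='/cuzeto', c='zemu', — result: overwrote.


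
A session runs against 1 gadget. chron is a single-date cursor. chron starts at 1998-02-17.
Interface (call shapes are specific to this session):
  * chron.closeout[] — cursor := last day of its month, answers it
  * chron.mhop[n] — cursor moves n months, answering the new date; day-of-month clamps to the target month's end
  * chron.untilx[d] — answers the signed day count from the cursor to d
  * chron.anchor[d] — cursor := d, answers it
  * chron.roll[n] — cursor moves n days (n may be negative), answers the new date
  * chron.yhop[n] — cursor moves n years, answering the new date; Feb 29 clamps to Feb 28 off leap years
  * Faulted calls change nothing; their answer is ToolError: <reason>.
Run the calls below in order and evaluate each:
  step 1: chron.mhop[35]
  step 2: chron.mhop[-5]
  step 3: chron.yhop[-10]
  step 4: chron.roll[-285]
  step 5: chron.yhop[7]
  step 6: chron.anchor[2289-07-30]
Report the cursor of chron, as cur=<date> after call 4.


Answer: cur=1989-11-05

Derivation:
==> chron.mhop(35)
<== 2001-01-17
==> chron.mhop(-5)
<== 2000-08-17
==> chron.yhop(-10)
<== 1990-08-17
==> chron.roll(-285)
<== 1989-11-05
==> chron.yhop(7)
<== 1996-11-05
==> chron.anchor(2289-07-30)
<== 2289-07-30


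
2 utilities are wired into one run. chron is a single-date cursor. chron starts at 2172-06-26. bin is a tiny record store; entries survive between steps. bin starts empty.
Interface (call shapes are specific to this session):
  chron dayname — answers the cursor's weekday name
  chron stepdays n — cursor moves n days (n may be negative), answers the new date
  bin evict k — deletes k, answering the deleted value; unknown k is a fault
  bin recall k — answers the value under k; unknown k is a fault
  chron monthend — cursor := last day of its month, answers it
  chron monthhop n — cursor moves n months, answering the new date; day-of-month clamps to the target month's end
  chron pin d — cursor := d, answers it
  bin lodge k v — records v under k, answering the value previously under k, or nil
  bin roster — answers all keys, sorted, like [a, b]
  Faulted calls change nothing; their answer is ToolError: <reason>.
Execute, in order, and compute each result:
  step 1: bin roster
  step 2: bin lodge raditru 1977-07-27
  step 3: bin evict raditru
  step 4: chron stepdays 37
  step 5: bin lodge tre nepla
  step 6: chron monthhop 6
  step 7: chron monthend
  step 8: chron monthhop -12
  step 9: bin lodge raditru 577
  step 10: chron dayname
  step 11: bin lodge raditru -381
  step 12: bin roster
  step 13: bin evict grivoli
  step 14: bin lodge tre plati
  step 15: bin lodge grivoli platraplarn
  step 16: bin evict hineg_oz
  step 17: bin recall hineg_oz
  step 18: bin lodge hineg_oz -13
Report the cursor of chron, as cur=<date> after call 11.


;; 1. bin roster() : []
;; 2. bin lodge(k: raditru, v: 1977-07-27) : nil
;; 3. bin evict(k: raditru) : 1977-07-27
;; 4. chron stepdays(n: 37) : 2172-08-02
;; 5. bin lodge(k: tre, v: nepla) : nil
;; 6. chron monthhop(n: 6) : 2173-02-02
;; 7. chron monthend() : 2173-02-28
;; 8. chron monthhop(n: -12) : 2172-02-28
;; 9. bin lodge(k: raditru, v: 577) : nil
;; 10. chron dayname() : Friday
;; 11. bin lodge(k: raditru, v: -381) : 577
;; 12. bin roster() : [raditru, tre]
;; 13. bin evict(k: grivoli) : ToolError: no such key grivoli
;; 14. bin lodge(k: tre, v: plati) : nepla
;; 15. bin lodge(k: grivoli, v: platraplarn) : nil
;; 16. bin evict(k: hineg_oz) : ToolError: no such key hineg_oz
;; 17. bin recall(k: hineg_oz) : ToolError: no such key hineg_oz
;; 18. bin lodge(k: hineg_oz, v: -13) : nil

Answer: cur=2172-02-28


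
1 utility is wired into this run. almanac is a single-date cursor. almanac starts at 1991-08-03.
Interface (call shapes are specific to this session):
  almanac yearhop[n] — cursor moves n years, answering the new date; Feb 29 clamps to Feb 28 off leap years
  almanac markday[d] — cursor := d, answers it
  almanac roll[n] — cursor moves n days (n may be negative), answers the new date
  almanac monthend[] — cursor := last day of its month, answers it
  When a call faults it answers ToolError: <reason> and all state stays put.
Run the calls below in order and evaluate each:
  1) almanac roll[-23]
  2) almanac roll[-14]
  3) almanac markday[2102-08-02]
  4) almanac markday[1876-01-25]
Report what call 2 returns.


I try almanac roll on n='-23', and see 1991-07-11.
Calling almanac roll on n='-14', and get 1991-06-27.
I invoke almanac markday on d='2102-08-02', and observe 2102-08-02.
I call almanac markday on d='1876-01-25', and see 1876-01-25.

Answer: 1991-06-27


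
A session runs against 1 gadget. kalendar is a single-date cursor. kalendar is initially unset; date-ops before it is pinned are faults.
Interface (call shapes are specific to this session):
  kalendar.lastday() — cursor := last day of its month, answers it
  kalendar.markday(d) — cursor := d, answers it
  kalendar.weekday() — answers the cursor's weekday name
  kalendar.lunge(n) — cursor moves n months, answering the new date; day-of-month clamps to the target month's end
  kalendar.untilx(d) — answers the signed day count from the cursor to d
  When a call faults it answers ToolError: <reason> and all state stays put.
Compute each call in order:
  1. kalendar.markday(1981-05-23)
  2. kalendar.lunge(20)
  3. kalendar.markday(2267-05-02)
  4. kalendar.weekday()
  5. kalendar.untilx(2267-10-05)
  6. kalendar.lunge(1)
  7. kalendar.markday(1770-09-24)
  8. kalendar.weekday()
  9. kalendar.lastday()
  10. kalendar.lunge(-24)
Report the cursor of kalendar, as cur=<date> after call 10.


Answer: cur=1768-09-30

Derivation:
Next I call kalendar.markday(1981-05-23): 1981-05-23.
I call kalendar.lunge(20), → 1983-01-23.
Now I run kalendar.markday(2267-05-02), which returns 2267-05-02.
Now I run kalendar.weekday: Thursday.
I run kalendar.untilx(2267-10-05), → 156.
Now I run kalendar.lunge(1), and see 2267-06-02.
I use kalendar.markday(1770-09-24), and observe 1770-09-24.
Now I run kalendar.weekday(), and see Monday.
I run kalendar.lastday, — result: 1770-09-30.
I use kalendar.lunge(-24), yielding 1768-09-30.
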